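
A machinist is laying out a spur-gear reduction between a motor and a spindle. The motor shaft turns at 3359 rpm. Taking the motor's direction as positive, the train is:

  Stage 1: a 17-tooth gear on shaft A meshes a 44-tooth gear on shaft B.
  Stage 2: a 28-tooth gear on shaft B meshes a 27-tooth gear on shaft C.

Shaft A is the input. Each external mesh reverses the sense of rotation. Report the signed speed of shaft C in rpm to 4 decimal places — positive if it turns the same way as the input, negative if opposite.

Stage 1 [17T→44T]: ω = 3359.0000×17/44 = 1297.7955 rpm, dir flips to −; running = −1297.7955
Stage 2 [28T→27T]: ω = 1297.7955×28/27 = 1345.8620 rpm, dir flips to +; running = +1345.8620

+1345.8620 rpm (same as input, |ω| = 1345.8620 rpm)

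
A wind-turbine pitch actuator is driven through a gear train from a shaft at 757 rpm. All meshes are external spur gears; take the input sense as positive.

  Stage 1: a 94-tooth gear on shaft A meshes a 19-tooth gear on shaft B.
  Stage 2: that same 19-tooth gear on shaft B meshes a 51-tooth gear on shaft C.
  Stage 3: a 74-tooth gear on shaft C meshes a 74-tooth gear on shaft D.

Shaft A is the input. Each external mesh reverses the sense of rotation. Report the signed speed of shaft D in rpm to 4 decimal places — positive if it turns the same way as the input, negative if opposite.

Stage 1 [94T→19T]: ω = 757.0000×94/19 = 3745.1579 rpm, dir flips to −; running = −3745.1579
Stage 2 [19T→51T]: ω = 3745.1579×19/51 = 1395.2549 rpm, dir flips to +; running = +1395.2549
Stage 3 [74T→74T]: ω = 1395.2549×74/74 = 1395.2549 rpm, dir flips to −; running = −1395.2549

-1395.2549 rpm (opposite to input, |ω| = 1395.2549 rpm)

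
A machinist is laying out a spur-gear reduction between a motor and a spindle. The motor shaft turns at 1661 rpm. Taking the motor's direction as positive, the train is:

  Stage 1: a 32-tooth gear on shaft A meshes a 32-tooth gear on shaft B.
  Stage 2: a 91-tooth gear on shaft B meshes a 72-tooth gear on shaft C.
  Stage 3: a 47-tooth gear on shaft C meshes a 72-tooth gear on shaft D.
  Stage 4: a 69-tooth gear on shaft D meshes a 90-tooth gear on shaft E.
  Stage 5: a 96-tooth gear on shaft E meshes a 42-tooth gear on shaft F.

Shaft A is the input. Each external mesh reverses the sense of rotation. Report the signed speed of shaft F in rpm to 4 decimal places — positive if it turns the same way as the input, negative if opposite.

-2401.4437 rpm (opposite to input, |ω| = 2401.4437 rpm)

Stage 1 [32T→32T]: ω = 1661.0000×32/32 = 1661.0000 rpm, dir flips to −; running = −1661.0000
Stage 2 [91T→72T]: ω = 1661.0000×91/72 = 2099.3194 rpm, dir flips to +; running = +2099.3194
Stage 3 [47T→72T]: ω = 2099.3194×47/72 = 1370.3891 rpm, dir flips to −; running = −1370.3891
Stage 4 [69T→90T]: ω = 1370.3891×69/90 = 1050.6316 rpm, dir flips to +; running = +1050.6316
Stage 5 [96T→42T]: ω = 1050.6316×96/42 = 2401.4437 rpm, dir flips to −; running = −2401.4437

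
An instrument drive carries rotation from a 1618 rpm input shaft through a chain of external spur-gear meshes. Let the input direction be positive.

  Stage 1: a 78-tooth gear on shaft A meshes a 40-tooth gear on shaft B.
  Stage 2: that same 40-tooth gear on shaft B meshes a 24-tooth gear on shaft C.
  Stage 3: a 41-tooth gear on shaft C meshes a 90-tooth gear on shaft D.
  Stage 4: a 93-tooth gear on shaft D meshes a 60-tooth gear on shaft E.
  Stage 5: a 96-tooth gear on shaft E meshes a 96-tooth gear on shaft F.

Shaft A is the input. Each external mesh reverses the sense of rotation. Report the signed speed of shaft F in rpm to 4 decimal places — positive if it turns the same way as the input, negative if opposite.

-3713.0853 rpm (opposite to input, |ω| = 3713.0853 rpm)

Stage 1 [78T→40T]: ω = 1618.0000×78/40 = 3155.1000 rpm, dir flips to −; running = −3155.1000
Stage 2 [40T→24T]: ω = 3155.1000×40/24 = 5258.5000 rpm, dir flips to +; running = +5258.5000
Stage 3 [41T→90T]: ω = 5258.5000×41/90 = 2395.5389 rpm, dir flips to −; running = −2395.5389
Stage 4 [93T→60T]: ω = 2395.5389×93/60 = 3713.0853 rpm, dir flips to +; running = +3713.0853
Stage 5 [96T→96T]: ω = 3713.0853×96/96 = 3713.0853 rpm, dir flips to −; running = −3713.0853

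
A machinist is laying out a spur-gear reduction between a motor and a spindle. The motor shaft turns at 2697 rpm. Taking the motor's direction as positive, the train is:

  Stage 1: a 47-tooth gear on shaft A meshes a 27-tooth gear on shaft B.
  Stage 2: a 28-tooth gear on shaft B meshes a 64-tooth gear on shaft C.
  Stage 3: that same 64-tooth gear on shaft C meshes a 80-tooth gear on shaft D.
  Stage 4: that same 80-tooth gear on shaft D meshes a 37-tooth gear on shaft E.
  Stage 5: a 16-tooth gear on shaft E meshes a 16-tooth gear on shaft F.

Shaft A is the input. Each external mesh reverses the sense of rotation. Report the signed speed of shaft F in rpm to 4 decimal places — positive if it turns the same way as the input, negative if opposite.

Stage 1 [47T→27T]: ω = 2697.0000×47/27 = 4694.7778 rpm, dir flips to −; running = −4694.7778
Stage 2 [28T→64T]: ω = 4694.7778×28/64 = 2053.9653 rpm, dir flips to +; running = +2053.9653
Stage 3 [64T→80T]: ω = 2053.9653×64/80 = 1643.1722 rpm, dir flips to −; running = −1643.1722
Stage 4 [80T→37T]: ω = 1643.1722×80/37 = 3552.8048 rpm, dir flips to +; running = +3552.8048
Stage 5 [16T→16T]: ω = 3552.8048×16/16 = 3552.8048 rpm, dir flips to −; running = −3552.8048

-3552.8048 rpm (opposite to input, |ω| = 3552.8048 rpm)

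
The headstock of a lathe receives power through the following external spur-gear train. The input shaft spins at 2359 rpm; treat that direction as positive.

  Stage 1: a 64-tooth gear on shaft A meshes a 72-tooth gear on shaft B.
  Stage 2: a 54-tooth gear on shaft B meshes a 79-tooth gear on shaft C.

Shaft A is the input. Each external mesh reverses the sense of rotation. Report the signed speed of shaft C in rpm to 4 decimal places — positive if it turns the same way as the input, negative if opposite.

+1433.3165 rpm (same as input, |ω| = 1433.3165 rpm)

Stage 1 [64T→72T]: ω = 2359.0000×64/72 = 2096.8889 rpm, dir flips to −; running = −2096.8889
Stage 2 [54T→79T]: ω = 2096.8889×54/79 = 1433.3165 rpm, dir flips to +; running = +1433.3165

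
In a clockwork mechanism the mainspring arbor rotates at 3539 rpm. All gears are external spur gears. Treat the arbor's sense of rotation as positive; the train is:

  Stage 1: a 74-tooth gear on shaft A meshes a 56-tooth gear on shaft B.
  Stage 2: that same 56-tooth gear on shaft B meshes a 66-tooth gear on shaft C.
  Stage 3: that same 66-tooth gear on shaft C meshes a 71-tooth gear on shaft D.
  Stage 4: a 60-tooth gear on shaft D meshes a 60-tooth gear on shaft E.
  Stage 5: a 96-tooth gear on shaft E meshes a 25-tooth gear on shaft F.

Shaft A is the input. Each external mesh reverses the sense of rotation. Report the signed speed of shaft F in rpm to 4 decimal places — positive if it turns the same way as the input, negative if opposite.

-14163.9752 rpm (opposite to input, |ω| = 14163.9752 rpm)

Stage 1 [74T→56T]: ω = 3539.0000×74/56 = 4676.5357 rpm, dir flips to −; running = −4676.5357
Stage 2 [56T→66T]: ω = 4676.5357×56/66 = 3967.9697 rpm, dir flips to +; running = +3967.9697
Stage 3 [66T→71T]: ω = 3967.9697×66/71 = 3688.5352 rpm, dir flips to −; running = −3688.5352
Stage 4 [60T→60T]: ω = 3688.5352×60/60 = 3688.5352 rpm, dir flips to +; running = +3688.5352
Stage 5 [96T→25T]: ω = 3688.5352×96/25 = 14163.9752 rpm, dir flips to −; running = −14163.9752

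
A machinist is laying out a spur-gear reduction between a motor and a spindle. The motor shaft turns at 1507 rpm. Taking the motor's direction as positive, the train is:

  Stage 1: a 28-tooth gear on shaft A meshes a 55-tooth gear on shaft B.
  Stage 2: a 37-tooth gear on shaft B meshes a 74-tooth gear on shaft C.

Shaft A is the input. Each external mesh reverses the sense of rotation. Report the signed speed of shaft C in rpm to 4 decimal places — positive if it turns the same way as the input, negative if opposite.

Stage 1 [28T→55T]: ω = 1507.0000×28/55 = 767.2000 rpm, dir flips to −; running = −767.2000
Stage 2 [37T→74T]: ω = 767.2000×37/74 = 383.6000 rpm, dir flips to +; running = +383.6000

+383.6000 rpm (same as input, |ω| = 383.6000 rpm)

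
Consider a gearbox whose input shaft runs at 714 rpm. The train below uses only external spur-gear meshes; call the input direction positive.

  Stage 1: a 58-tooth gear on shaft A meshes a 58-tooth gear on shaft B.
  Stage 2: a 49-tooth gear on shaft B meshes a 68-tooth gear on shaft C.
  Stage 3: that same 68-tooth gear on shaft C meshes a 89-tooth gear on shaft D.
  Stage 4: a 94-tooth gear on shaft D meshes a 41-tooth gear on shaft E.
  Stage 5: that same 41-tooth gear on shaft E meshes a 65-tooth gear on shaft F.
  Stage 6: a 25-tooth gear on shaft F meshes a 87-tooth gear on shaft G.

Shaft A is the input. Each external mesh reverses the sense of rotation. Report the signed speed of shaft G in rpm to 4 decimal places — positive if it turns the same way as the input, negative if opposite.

+163.3577 rpm (same as input, |ω| = 163.3577 rpm)

Stage 1 [58T→58T]: ω = 714.0000×58/58 = 714.0000 rpm, dir flips to −; running = −714.0000
Stage 2 [49T→68T]: ω = 714.0000×49/68 = 514.5000 rpm, dir flips to +; running = +514.5000
Stage 3 [68T→89T]: ω = 514.5000×68/89 = 393.1011 rpm, dir flips to −; running = −393.1011
Stage 4 [94T→41T]: ω = 393.1011×94/41 = 901.2562 rpm, dir flips to +; running = +901.2562
Stage 5 [41T→65T]: ω = 901.2562×41/65 = 568.4847 rpm, dir flips to −; running = −568.4847
Stage 6 [25T→87T]: ω = 568.4847×25/87 = 163.3577 rpm, dir flips to +; running = +163.3577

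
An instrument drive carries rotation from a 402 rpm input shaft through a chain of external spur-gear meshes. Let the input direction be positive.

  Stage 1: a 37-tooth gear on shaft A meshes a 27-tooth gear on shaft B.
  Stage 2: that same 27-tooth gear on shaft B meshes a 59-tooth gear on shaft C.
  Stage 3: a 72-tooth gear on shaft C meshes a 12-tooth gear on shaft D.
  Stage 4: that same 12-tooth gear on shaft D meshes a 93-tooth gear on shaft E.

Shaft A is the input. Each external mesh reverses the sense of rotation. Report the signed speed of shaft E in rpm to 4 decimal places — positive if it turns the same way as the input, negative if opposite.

+195.1755 rpm (same as input, |ω| = 195.1755 rpm)

Stage 1 [37T→27T]: ω = 402.0000×37/27 = 550.8889 rpm, dir flips to −; running = −550.8889
Stage 2 [27T→59T]: ω = 550.8889×27/59 = 252.1017 rpm, dir flips to +; running = +252.1017
Stage 3 [72T→12T]: ω = 252.1017×72/12 = 1512.6102 rpm, dir flips to −; running = −1512.6102
Stage 4 [12T→93T]: ω = 1512.6102×12/93 = 195.1755 rpm, dir flips to +; running = +195.1755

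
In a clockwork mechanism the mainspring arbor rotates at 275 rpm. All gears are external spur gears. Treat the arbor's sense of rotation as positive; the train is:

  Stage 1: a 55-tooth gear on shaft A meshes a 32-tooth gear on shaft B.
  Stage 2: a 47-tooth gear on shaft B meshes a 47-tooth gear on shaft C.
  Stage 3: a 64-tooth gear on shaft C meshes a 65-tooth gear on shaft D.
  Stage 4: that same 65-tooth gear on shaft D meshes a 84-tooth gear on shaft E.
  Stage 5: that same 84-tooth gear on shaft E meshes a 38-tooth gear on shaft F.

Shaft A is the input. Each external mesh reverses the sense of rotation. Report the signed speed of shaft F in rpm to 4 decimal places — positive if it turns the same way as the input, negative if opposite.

-796.0526 rpm (opposite to input, |ω| = 796.0526 rpm)

Stage 1 [55T→32T]: ω = 275.0000×55/32 = 472.6562 rpm, dir flips to −; running = −472.6562
Stage 2 [47T→47T]: ω = 472.6562×47/47 = 472.6562 rpm, dir flips to +; running = +472.6562
Stage 3 [64T→65T]: ω = 472.6562×64/65 = 465.3846 rpm, dir flips to −; running = −465.3846
Stage 4 [65T→84T]: ω = 465.3846×65/84 = 360.1190 rpm, dir flips to +; running = +360.1190
Stage 5 [84T→38T]: ω = 360.1190×84/38 = 796.0526 rpm, dir flips to −; running = −796.0526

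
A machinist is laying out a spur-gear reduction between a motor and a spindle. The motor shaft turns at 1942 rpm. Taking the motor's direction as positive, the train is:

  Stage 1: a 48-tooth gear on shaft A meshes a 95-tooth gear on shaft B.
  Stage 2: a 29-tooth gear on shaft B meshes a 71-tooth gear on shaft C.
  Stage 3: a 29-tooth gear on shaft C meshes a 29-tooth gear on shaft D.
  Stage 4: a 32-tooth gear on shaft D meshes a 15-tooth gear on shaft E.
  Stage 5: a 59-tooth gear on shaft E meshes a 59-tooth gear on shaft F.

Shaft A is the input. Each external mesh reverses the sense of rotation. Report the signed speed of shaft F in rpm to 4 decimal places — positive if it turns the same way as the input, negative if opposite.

Stage 1 [48T→95T]: ω = 1942.0000×48/95 = 981.2211 rpm, dir flips to −; running = −981.2211
Stage 2 [29T→71T]: ω = 981.2211×29/71 = 400.7804 rpm, dir flips to +; running = +400.7804
Stage 3 [29T→29T]: ω = 400.7804×29/29 = 400.7804 rpm, dir flips to −; running = −400.7804
Stage 4 [32T→15T]: ω = 400.7804×32/15 = 854.9983 rpm, dir flips to +; running = +854.9983
Stage 5 [59T→59T]: ω = 854.9983×59/59 = 854.9983 rpm, dir flips to −; running = −854.9983

-854.9983 rpm (opposite to input, |ω| = 854.9983 rpm)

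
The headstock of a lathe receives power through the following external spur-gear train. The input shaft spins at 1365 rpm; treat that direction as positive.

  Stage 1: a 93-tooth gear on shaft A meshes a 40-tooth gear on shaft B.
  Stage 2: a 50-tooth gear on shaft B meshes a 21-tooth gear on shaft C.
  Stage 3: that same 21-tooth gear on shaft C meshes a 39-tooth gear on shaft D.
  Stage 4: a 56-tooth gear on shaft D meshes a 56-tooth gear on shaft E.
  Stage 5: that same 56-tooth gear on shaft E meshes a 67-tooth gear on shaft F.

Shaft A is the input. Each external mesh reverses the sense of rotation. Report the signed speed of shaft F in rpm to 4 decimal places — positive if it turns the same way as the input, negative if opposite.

Stage 1 [93T→40T]: ω = 1365.0000×93/40 = 3173.6250 rpm, dir flips to −; running = −3173.6250
Stage 2 [50T→21T]: ω = 3173.6250×50/21 = 7556.2500 rpm, dir flips to +; running = +7556.2500
Stage 3 [21T→39T]: ω = 7556.2500×21/39 = 4068.7500 rpm, dir flips to −; running = −4068.7500
Stage 4 [56T→56T]: ω = 4068.7500×56/56 = 4068.7500 rpm, dir flips to +; running = +4068.7500
Stage 5 [56T→67T]: ω = 4068.7500×56/67 = 3400.7463 rpm, dir flips to −; running = −3400.7463

-3400.7463 rpm (opposite to input, |ω| = 3400.7463 rpm)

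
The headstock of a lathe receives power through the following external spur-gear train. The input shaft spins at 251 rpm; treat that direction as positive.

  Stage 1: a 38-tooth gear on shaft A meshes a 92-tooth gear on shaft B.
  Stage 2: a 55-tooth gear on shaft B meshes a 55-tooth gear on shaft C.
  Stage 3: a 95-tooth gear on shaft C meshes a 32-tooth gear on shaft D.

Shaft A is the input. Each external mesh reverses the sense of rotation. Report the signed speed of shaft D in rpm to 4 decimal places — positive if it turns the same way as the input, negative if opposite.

Stage 1 [38T→92T]: ω = 251.0000×38/92 = 103.6739 rpm, dir flips to −; running = −103.6739
Stage 2 [55T→55T]: ω = 103.6739×55/55 = 103.6739 rpm, dir flips to +; running = +103.6739
Stage 3 [95T→32T]: ω = 103.6739×95/32 = 307.7819 rpm, dir flips to −; running = −307.7819

-307.7819 rpm (opposite to input, |ω| = 307.7819 rpm)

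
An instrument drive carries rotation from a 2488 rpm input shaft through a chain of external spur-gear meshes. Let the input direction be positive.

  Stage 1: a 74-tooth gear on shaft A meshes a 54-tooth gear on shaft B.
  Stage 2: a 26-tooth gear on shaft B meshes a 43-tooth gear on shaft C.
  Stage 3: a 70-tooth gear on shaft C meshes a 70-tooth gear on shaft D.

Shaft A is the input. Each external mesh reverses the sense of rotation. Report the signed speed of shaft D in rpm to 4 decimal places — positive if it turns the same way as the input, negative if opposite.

Stage 1 [74T→54T]: ω = 2488.0000×74/54 = 3409.4815 rpm, dir flips to −; running = −3409.4815
Stage 2 [26T→43T]: ω = 3409.4815×26/43 = 2061.5469 rpm, dir flips to +; running = +2061.5469
Stage 3 [70T→70T]: ω = 2061.5469×70/70 = 2061.5469 rpm, dir flips to −; running = −2061.5469

-2061.5469 rpm (opposite to input, |ω| = 2061.5469 rpm)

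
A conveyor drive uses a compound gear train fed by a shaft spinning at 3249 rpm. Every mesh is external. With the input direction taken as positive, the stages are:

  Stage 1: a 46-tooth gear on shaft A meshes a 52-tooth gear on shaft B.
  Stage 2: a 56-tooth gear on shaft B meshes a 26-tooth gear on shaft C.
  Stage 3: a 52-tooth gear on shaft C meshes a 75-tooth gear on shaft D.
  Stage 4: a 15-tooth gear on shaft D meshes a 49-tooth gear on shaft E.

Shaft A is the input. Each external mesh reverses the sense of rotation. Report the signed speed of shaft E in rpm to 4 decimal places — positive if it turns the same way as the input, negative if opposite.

Stage 1 [46T→52T]: ω = 3249.0000×46/52 = 2874.1154 rpm, dir flips to −; running = −2874.1154
Stage 2 [56T→26T]: ω = 2874.1154×56/26 = 6190.4024 rpm, dir flips to +; running = +6190.4024
Stage 3 [52T→75T]: ω = 6190.4024×52/75 = 4292.0123 rpm, dir flips to −; running = −4292.0123
Stage 4 [15T→49T]: ω = 4292.0123×15/49 = 1313.8813 rpm, dir flips to +; running = +1313.8813

+1313.8813 rpm (same as input, |ω| = 1313.8813 rpm)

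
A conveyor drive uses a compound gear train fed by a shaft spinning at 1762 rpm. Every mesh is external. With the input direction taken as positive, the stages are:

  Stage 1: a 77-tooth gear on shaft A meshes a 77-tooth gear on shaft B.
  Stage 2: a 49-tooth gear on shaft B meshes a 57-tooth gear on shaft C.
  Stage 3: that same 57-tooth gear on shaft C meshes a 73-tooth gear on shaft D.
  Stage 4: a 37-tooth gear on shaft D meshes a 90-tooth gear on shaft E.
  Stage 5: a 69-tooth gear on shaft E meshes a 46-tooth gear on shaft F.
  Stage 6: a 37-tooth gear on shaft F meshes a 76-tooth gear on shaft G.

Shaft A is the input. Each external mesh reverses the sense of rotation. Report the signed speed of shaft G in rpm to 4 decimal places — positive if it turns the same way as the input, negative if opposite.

Stage 1 [77T→77T]: ω = 1762.0000×77/77 = 1762.0000 rpm, dir flips to −; running = −1762.0000
Stage 2 [49T→57T]: ω = 1762.0000×49/57 = 1514.7018 rpm, dir flips to +; running = +1514.7018
Stage 3 [57T→73T]: ω = 1514.7018×57/73 = 1182.7123 rpm, dir flips to −; running = −1182.7123
Stage 4 [37T→90T]: ω = 1182.7123×37/90 = 486.2262 rpm, dir flips to +; running = +486.2262
Stage 5 [69T→46T]: ω = 486.2262×69/46 = 729.3393 rpm, dir flips to −; running = −729.3393
Stage 6 [37T→76T]: ω = 729.3393×37/76 = 355.0731 rpm, dir flips to +; running = +355.0731

+355.0731 rpm (same as input, |ω| = 355.0731 rpm)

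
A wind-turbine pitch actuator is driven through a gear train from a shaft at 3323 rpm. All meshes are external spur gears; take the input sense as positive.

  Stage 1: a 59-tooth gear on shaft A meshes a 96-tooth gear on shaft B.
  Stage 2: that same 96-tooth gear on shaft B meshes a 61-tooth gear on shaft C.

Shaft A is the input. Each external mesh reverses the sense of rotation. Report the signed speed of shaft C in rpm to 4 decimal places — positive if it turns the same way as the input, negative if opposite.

+3214.0492 rpm (same as input, |ω| = 3214.0492 rpm)

Stage 1 [59T→96T]: ω = 3323.0000×59/96 = 2042.2604 rpm, dir flips to −; running = −2042.2604
Stage 2 [96T→61T]: ω = 2042.2604×96/61 = 3214.0492 rpm, dir flips to +; running = +3214.0492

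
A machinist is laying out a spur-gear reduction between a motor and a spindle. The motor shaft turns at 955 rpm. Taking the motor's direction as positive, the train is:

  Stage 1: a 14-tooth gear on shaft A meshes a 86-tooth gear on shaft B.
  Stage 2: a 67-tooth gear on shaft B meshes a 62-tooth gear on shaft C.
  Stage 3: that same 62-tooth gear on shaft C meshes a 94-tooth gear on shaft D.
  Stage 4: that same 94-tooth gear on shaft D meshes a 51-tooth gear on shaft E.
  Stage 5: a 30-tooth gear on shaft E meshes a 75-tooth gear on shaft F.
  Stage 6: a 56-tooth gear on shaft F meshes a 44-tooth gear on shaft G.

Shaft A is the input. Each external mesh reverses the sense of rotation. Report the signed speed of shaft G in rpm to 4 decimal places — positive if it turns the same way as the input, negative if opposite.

Stage 1 [14T→86T]: ω = 955.0000×14/86 = 155.4651 rpm, dir flips to −; running = −155.4651
Stage 2 [67T→62T]: ω = 155.4651×67/62 = 168.0026 rpm, dir flips to +; running = +168.0026
Stage 3 [62T→94T]: ω = 168.0026×62/94 = 110.8102 rpm, dir flips to −; running = −110.8102
Stage 4 [94T→51T]: ω = 110.8102×94/51 = 204.2385 rpm, dir flips to +; running = +204.2385
Stage 5 [30T→75T]: ω = 204.2385×30/75 = 81.6954 rpm, dir flips to −; running = −81.6954
Stage 6 [56T→44T]: ω = 81.6954×56/44 = 103.9760 rpm, dir flips to +; running = +103.9760

+103.9760 rpm (same as input, |ω| = 103.9760 rpm)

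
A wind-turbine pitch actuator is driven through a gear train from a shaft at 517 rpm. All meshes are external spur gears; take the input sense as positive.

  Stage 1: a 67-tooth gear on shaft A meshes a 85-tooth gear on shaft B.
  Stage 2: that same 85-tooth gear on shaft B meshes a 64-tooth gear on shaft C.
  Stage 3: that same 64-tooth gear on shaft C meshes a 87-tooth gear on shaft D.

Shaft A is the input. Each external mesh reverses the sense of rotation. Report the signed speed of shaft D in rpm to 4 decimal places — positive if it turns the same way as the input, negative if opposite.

Stage 1 [67T→85T]: ω = 517.0000×67/85 = 407.5176 rpm, dir flips to −; running = −407.5176
Stage 2 [85T→64T]: ω = 407.5176×85/64 = 541.2344 rpm, dir flips to +; running = +541.2344
Stage 3 [64T→87T]: ω = 541.2344×64/87 = 398.1494 rpm, dir flips to −; running = −398.1494

-398.1494 rpm (opposite to input, |ω| = 398.1494 rpm)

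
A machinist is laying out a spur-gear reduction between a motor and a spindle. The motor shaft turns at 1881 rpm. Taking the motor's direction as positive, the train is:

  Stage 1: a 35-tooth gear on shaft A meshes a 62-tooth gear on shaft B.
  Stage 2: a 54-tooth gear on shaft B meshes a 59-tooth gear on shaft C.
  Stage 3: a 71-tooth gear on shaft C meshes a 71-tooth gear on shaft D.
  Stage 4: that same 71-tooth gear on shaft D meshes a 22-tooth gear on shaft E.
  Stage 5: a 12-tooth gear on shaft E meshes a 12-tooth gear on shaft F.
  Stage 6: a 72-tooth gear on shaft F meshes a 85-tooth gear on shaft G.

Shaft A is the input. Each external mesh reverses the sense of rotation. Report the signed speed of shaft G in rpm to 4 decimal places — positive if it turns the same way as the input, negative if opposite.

+2656.7833 rpm (same as input, |ω| = 2656.7833 rpm)

Stage 1 [35T→62T]: ω = 1881.0000×35/62 = 1061.8548 rpm, dir flips to −; running = −1061.8548
Stage 2 [54T→59T]: ω = 1061.8548×54/59 = 971.8671 rpm, dir flips to +; running = +971.8671
Stage 3 [71T→71T]: ω = 971.8671×71/71 = 971.8671 rpm, dir flips to −; running = −971.8671
Stage 4 [71T→22T]: ω = 971.8671×71/22 = 3136.4803 rpm, dir flips to +; running = +3136.4803
Stage 5 [12T→12T]: ω = 3136.4803×12/12 = 3136.4803 rpm, dir flips to −; running = −3136.4803
Stage 6 [72T→85T]: ω = 3136.4803×72/85 = 2656.7833 rpm, dir flips to +; running = +2656.7833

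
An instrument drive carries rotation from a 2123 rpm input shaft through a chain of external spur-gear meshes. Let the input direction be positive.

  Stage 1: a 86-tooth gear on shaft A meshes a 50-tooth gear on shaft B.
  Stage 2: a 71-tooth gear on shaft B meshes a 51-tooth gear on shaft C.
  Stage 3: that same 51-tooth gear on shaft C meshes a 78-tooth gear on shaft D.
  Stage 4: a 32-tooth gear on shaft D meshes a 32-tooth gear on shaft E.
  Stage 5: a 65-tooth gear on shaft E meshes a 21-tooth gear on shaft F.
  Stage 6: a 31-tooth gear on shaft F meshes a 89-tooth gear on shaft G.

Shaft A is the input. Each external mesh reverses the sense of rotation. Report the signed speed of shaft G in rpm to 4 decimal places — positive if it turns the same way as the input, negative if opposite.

Stage 1 [86T→50T]: ω = 2123.0000×86/50 = 3651.5600 rpm, dir flips to −; running = −3651.5600
Stage 2 [71T→51T]: ω = 3651.5600×71/51 = 5083.5443 rpm, dir flips to +; running = +5083.5443
Stage 3 [51T→78T]: ω = 5083.5443×51/78 = 3323.8559 rpm, dir flips to −; running = −3323.8559
Stage 4 [32T→32T]: ω = 3323.8559×32/32 = 3323.8559 rpm, dir flips to +; running = +3323.8559
Stage 5 [65T→21T]: ω = 3323.8559×65/21 = 10288.1254 rpm, dir flips to −; running = −10288.1254
Stage 6 [31T→89T]: ω = 10288.1254×31/89 = 3583.5044 rpm, dir flips to +; running = +3583.5044

+3583.5044 rpm (same as input, |ω| = 3583.5044 rpm)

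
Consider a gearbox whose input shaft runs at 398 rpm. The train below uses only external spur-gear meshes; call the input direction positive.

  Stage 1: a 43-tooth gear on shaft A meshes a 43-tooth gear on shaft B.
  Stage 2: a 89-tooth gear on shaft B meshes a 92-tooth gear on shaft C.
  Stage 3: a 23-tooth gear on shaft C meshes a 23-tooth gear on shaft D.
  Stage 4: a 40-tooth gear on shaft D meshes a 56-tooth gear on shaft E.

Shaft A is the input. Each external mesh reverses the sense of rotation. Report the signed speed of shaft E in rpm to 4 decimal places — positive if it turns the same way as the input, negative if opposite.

+275.0155 rpm (same as input, |ω| = 275.0155 rpm)

Stage 1 [43T→43T]: ω = 398.0000×43/43 = 398.0000 rpm, dir flips to −; running = −398.0000
Stage 2 [89T→92T]: ω = 398.0000×89/92 = 385.0217 rpm, dir flips to +; running = +385.0217
Stage 3 [23T→23T]: ω = 385.0217×23/23 = 385.0217 rpm, dir flips to −; running = −385.0217
Stage 4 [40T→56T]: ω = 385.0217×40/56 = 275.0155 rpm, dir flips to +; running = +275.0155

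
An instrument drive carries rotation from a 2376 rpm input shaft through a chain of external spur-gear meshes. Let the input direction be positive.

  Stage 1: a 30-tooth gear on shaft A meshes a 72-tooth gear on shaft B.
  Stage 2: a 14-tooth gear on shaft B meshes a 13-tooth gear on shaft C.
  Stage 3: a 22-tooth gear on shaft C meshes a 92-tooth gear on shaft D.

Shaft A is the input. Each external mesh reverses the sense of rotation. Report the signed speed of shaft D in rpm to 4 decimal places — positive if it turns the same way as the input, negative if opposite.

-254.9498 rpm (opposite to input, |ω| = 254.9498 rpm)

Stage 1 [30T→72T]: ω = 2376.0000×30/72 = 990.0000 rpm, dir flips to −; running = −990.0000
Stage 2 [14T→13T]: ω = 990.0000×14/13 = 1066.1538 rpm, dir flips to +; running = +1066.1538
Stage 3 [22T→92T]: ω = 1066.1538×22/92 = 254.9498 rpm, dir flips to −; running = −254.9498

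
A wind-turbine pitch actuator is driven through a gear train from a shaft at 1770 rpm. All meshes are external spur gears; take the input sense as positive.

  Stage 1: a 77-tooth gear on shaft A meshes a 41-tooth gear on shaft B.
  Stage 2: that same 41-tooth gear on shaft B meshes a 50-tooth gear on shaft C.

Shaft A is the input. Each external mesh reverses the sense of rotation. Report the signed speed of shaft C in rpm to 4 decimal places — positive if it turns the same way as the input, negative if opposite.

+2725.8000 rpm (same as input, |ω| = 2725.8000 rpm)

Stage 1 [77T→41T]: ω = 1770.0000×77/41 = 3324.1463 rpm, dir flips to −; running = −3324.1463
Stage 2 [41T→50T]: ω = 3324.1463×41/50 = 2725.8000 rpm, dir flips to +; running = +2725.8000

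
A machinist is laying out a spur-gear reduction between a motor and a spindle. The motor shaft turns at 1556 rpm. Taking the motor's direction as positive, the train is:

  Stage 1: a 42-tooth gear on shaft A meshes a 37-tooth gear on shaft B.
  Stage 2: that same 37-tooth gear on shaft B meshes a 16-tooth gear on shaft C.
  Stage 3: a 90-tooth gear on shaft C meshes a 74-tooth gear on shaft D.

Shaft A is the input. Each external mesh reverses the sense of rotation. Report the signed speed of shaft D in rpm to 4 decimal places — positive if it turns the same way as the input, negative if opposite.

-4967.6351 rpm (opposite to input, |ω| = 4967.6351 rpm)

Stage 1 [42T→37T]: ω = 1556.0000×42/37 = 1766.2703 rpm, dir flips to −; running = −1766.2703
Stage 2 [37T→16T]: ω = 1766.2703×37/16 = 4084.5000 rpm, dir flips to +; running = +4084.5000
Stage 3 [90T→74T]: ω = 4084.5000×90/74 = 4967.6351 rpm, dir flips to −; running = −4967.6351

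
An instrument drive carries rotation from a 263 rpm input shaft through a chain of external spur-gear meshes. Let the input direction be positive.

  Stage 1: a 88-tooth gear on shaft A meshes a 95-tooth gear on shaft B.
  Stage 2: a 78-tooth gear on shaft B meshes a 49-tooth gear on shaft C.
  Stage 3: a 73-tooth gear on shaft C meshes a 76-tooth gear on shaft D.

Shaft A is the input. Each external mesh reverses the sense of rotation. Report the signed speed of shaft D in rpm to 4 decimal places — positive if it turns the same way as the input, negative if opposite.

-372.4969 rpm (opposite to input, |ω| = 372.4969 rpm)

Stage 1 [88T→95T]: ω = 263.0000×88/95 = 243.6211 rpm, dir flips to −; running = −243.6211
Stage 2 [78T→49T]: ω = 243.6211×78/49 = 387.8049 rpm, dir flips to +; running = +387.8049
Stage 3 [73T→76T]: ω = 387.8049×73/76 = 372.4969 rpm, dir flips to −; running = −372.4969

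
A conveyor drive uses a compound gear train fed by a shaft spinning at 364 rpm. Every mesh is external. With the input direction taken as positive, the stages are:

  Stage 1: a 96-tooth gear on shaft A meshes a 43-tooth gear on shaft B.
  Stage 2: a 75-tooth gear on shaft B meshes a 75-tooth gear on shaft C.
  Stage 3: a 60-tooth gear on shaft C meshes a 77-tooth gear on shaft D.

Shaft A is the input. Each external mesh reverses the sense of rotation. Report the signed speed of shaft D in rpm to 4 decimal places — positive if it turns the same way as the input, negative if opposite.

-633.2347 rpm (opposite to input, |ω| = 633.2347 rpm)

Stage 1 [96T→43T]: ω = 364.0000×96/43 = 812.6512 rpm, dir flips to −; running = −812.6512
Stage 2 [75T→75T]: ω = 812.6512×75/75 = 812.6512 rpm, dir flips to +; running = +812.6512
Stage 3 [60T→77T]: ω = 812.6512×60/77 = 633.2347 rpm, dir flips to −; running = −633.2347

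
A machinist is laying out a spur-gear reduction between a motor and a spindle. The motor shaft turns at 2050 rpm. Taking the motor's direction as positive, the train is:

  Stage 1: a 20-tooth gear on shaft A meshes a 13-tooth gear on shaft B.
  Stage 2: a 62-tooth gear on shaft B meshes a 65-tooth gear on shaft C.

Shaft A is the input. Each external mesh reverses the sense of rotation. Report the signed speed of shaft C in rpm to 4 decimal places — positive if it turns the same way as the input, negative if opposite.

+3008.2840 rpm (same as input, |ω| = 3008.2840 rpm)

Stage 1 [20T→13T]: ω = 2050.0000×20/13 = 3153.8462 rpm, dir flips to −; running = −3153.8462
Stage 2 [62T→65T]: ω = 3153.8462×62/65 = 3008.2840 rpm, dir flips to +; running = +3008.2840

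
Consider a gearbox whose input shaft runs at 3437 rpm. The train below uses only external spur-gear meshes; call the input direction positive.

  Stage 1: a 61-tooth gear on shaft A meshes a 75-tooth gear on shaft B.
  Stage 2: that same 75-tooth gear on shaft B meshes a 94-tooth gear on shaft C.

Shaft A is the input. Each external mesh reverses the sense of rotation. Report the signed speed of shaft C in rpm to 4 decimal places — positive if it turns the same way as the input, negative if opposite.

+2230.3936 rpm (same as input, |ω| = 2230.3936 rpm)

Stage 1 [61T→75T]: ω = 3437.0000×61/75 = 2795.4267 rpm, dir flips to −; running = −2795.4267
Stage 2 [75T→94T]: ω = 2795.4267×75/94 = 2230.3936 rpm, dir flips to +; running = +2230.3936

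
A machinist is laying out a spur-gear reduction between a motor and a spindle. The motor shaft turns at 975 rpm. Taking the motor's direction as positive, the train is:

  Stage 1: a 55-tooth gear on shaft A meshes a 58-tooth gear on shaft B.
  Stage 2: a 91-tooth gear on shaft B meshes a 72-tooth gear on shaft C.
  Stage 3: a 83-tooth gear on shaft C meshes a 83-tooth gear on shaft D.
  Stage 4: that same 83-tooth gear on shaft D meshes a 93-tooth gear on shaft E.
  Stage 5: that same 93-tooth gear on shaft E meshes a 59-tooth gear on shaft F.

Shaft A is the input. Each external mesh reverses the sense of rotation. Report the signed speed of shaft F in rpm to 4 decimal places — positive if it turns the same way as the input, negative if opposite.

Stage 1 [55T→58T]: ω = 975.0000×55/58 = 924.5690 rpm, dir flips to −; running = −924.5690
Stage 2 [91T→72T]: ω = 924.5690×91/72 = 1168.5524 rpm, dir flips to +; running = +1168.5524
Stage 3 [83T→83T]: ω = 1168.5524×83/83 = 1168.5524 rpm, dir flips to −; running = −1168.5524
Stage 4 [83T→93T]: ω = 1168.5524×83/93 = 1042.9016 rpm, dir flips to +; running = +1042.9016
Stage 5 [93T→59T]: ω = 1042.9016×93/59 = 1643.8958 rpm, dir flips to −; running = −1643.8958

-1643.8958 rpm (opposite to input, |ω| = 1643.8958 rpm)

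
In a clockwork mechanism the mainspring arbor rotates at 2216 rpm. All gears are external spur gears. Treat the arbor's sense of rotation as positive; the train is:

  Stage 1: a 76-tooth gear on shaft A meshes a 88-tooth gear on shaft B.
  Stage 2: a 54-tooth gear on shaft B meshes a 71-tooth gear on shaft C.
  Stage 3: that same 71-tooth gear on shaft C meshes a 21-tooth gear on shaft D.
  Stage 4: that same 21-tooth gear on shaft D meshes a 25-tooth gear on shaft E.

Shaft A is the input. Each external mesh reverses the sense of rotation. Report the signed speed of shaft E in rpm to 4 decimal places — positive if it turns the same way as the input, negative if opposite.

Stage 1 [76T→88T]: ω = 2216.0000×76/88 = 1913.8182 rpm, dir flips to −; running = −1913.8182
Stage 2 [54T→71T]: ω = 1913.8182×54/71 = 1455.5800 rpm, dir flips to +; running = +1455.5800
Stage 3 [71T→21T]: ω = 1455.5800×71/21 = 4921.2468 rpm, dir flips to −; running = −4921.2468
Stage 4 [21T→25T]: ω = 4921.2468×21/25 = 4133.8473 rpm, dir flips to +; running = +4133.8473

+4133.8473 rpm (same as input, |ω| = 4133.8473 rpm)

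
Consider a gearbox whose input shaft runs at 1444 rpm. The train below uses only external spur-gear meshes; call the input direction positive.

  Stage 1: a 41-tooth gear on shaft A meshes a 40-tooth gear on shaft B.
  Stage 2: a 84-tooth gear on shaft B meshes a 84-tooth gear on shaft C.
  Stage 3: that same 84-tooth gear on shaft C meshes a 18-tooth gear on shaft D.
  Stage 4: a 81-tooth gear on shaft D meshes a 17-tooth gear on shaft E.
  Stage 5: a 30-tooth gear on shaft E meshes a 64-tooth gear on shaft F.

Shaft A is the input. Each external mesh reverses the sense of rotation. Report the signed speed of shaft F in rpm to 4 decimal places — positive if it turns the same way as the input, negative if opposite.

Stage 1 [41T→40T]: ω = 1444.0000×41/40 = 1480.1000 rpm, dir flips to −; running = −1480.1000
Stage 2 [84T→84T]: ω = 1480.1000×84/84 = 1480.1000 rpm, dir flips to +; running = +1480.1000
Stage 3 [84T→18T]: ω = 1480.1000×84/18 = 6907.1333 rpm, dir flips to −; running = −6907.1333
Stage 4 [81T→17T]: ω = 6907.1333×81/17 = 32910.4588 rpm, dir flips to +; running = +32910.4588
Stage 5 [30T→64T]: ω = 32910.4588×30/64 = 15426.7776 rpm, dir flips to −; running = −15426.7776

-15426.7776 rpm (opposite to input, |ω| = 15426.7776 rpm)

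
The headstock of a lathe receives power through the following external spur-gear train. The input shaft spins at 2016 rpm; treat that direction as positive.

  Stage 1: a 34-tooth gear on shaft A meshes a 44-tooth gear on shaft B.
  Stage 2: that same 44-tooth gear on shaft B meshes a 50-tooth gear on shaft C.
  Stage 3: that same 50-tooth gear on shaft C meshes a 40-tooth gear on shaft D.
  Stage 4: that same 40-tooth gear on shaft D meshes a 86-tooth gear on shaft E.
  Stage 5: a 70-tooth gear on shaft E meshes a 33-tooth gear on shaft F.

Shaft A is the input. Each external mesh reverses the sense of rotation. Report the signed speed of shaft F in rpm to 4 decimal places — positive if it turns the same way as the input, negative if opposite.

-1690.6554 rpm (opposite to input, |ω| = 1690.6554 rpm)

Stage 1 [34T→44T]: ω = 2016.0000×34/44 = 1557.8182 rpm, dir flips to −; running = −1557.8182
Stage 2 [44T→50T]: ω = 1557.8182×44/50 = 1370.8800 rpm, dir flips to +; running = +1370.8800
Stage 3 [50T→40T]: ω = 1370.8800×50/40 = 1713.6000 rpm, dir flips to −; running = −1713.6000
Stage 4 [40T→86T]: ω = 1713.6000×40/86 = 797.0233 rpm, dir flips to +; running = +797.0233
Stage 5 [70T→33T]: ω = 797.0233×70/33 = 1690.6554 rpm, dir flips to −; running = −1690.6554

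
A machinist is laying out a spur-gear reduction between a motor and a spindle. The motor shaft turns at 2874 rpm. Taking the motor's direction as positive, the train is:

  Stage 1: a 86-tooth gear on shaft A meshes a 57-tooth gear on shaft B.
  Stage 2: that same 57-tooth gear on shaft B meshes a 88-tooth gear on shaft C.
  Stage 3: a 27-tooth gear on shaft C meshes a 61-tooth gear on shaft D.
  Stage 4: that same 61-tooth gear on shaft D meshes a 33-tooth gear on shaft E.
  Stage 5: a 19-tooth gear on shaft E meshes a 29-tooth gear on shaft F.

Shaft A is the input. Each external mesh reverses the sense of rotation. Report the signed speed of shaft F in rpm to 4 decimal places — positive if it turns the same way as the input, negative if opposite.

Stage 1 [86T→57T]: ω = 2874.0000×86/57 = 4336.2105 rpm, dir flips to −; running = −4336.2105
Stage 2 [57T→88T]: ω = 4336.2105×57/88 = 2808.6818 rpm, dir flips to +; running = +2808.6818
Stage 3 [27T→61T]: ω = 2808.6818×27/61 = 1243.1870 rpm, dir flips to −; running = −1243.1870
Stage 4 [61T→33T]: ω = 1243.1870×61/33 = 2298.0124 rpm, dir flips to +; running = +2298.0124
Stage 5 [19T→29T]: ω = 2298.0124×19/29 = 1505.5943 rpm, dir flips to −; running = −1505.5943

-1505.5943 rpm (opposite to input, |ω| = 1505.5943 rpm)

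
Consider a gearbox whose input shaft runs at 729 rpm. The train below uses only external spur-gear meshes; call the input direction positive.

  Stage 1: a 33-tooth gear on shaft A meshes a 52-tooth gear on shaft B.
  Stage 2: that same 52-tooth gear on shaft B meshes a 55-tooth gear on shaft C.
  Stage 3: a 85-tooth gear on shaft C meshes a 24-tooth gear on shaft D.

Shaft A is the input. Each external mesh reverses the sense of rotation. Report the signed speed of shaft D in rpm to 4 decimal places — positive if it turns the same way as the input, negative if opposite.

-1549.1250 rpm (opposite to input, |ω| = 1549.1250 rpm)

Stage 1 [33T→52T]: ω = 729.0000×33/52 = 462.6346 rpm, dir flips to −; running = −462.6346
Stage 2 [52T→55T]: ω = 462.6346×52/55 = 437.4000 rpm, dir flips to +; running = +437.4000
Stage 3 [85T→24T]: ω = 437.4000×85/24 = 1549.1250 rpm, dir flips to −; running = −1549.1250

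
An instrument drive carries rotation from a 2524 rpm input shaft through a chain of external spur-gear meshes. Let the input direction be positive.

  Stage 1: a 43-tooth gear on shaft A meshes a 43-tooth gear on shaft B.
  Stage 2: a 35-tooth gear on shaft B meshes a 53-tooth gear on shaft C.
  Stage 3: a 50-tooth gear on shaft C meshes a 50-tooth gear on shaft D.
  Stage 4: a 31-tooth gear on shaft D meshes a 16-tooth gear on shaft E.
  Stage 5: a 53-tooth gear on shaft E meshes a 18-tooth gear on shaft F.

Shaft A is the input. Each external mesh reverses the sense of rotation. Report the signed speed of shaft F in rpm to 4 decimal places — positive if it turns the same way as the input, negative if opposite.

Stage 1 [43T→43T]: ω = 2524.0000×43/43 = 2524.0000 rpm, dir flips to −; running = −2524.0000
Stage 2 [35T→53T]: ω = 2524.0000×35/53 = 1666.7925 rpm, dir flips to +; running = +1666.7925
Stage 3 [50T→50T]: ω = 1666.7925×50/50 = 1666.7925 rpm, dir flips to −; running = −1666.7925
Stage 4 [31T→16T]: ω = 1666.7925×31/16 = 3229.4104 rpm, dir flips to +; running = +3229.4104
Stage 5 [53T→18T]: ω = 3229.4104×53/18 = 9508.8194 rpm, dir flips to −; running = −9508.8194

-9508.8194 rpm (opposite to input, |ω| = 9508.8194 rpm)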